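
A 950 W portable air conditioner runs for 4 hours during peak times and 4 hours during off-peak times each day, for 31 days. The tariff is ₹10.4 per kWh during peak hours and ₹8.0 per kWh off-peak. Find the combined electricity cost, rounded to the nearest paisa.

Peak energy = 0.95 kW × 4 h × 31 = 117.8 kWh
Off-peak energy = 0.95 kW × 4 h × 31 = 117.8 kWh
Cost = 117.8 × ₹10.4 + 117.8 × ₹8.0 = ₹1225.12 + ₹942.4 = ₹2167.52

₹2167.52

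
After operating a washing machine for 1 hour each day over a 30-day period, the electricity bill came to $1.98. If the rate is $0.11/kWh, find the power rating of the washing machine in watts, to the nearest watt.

Energy = $1.98 ÷ $0.11/kWh = 18 kWh
Runtime = 1 h/day × 30 days = 30 h
Power = 18 kWh ÷ 30 h = 0.6 kW = 600 W

600 W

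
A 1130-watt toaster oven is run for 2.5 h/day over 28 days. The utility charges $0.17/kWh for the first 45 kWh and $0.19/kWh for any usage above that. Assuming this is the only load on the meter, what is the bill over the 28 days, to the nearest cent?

Runtime = 2.5 h/day × 28 days = 70 h
Energy = 1.13 kW × 70 h = 79.1 kWh
Tier 1 (0–45 kWh): 45 × $0.17 = $7.65
Above 45 kWh: 34.1 × $0.19 = $6.479
Bill = $14.13

$14.13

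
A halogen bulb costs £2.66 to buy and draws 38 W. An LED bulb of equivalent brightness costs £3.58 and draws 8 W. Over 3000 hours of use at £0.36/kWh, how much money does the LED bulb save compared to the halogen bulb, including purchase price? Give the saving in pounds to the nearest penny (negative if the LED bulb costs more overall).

halogen bulb: £2.66 + (38/1000) kW × 3000 h × £0.36 = £2.66 + £41.04 = £43.7
LED bulb: £3.58 + (8/1000) kW × 3000 h × £0.36 = £3.58 + £8.64 = £12.22
Saving = £43.7 − £12.22 = £31.48

£31.48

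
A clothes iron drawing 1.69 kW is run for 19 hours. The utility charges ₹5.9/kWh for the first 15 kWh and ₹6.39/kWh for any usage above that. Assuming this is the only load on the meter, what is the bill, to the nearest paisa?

₹197.83

Energy = 1.69 kW × 19 h = 32.11 kWh
Tier 1 (0–15 kWh): 15 × ₹5.9 = ₹88.5
Above 15 kWh: 17.11 × ₹6.39 = ₹109.3329
Bill = ₹197.83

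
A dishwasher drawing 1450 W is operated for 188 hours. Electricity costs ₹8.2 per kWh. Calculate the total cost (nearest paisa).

Energy = 1.45 kW × 188 h = 272.6 kWh
Cost = 272.6 kWh × ₹8.2/kWh = ₹2235.32

₹2235.32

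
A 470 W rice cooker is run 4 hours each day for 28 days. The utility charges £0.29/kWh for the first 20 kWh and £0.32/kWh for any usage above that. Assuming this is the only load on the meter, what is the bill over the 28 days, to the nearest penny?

Runtime = 4 h/day × 28 days = 112 h
Energy = 0.47 kW × 112 h = 52.64 kWh
Tier 1 (0–20 kWh): 20 × £0.29 = £5.8
Above 20 kWh: 32.64 × £0.32 = £10.4448
Bill = £16.24

£16.24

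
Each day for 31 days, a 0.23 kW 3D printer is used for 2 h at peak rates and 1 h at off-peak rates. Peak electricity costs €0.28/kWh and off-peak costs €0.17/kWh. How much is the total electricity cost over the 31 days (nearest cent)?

€5.20

Peak energy = 0.23 kW × 2 h × 31 = 14.26 kWh
Off-peak energy = 0.23 kW × 1 h × 31 = 7.13 kWh
Cost = 14.26 × €0.28 + 7.13 × €0.17 = €3.9928 + €1.2121 = €5.20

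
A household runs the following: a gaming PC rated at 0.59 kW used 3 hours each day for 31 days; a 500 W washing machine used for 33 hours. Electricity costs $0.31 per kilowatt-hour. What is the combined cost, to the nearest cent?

$22.12

gaming PC: Runtime = 3 h/day × 31 days = 93 h
gaming PC: 0.59 kW × 93 h = 54.87 kWh
washing machine: 0.5 kW × 33 h = 16.5 kWh
Total energy = 71.37 kWh
Cost = 71.37 × $0.31 = $22.12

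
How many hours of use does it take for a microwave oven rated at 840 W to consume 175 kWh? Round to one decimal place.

208.3 h

Hours = 175 kWh ÷ 0.84 kW = 208.3 h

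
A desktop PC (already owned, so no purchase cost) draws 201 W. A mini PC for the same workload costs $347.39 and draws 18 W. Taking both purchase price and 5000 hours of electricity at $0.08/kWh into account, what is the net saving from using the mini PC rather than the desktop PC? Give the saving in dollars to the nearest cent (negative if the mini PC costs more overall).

-$274.19

desktop PC: $0.00 + (201/1000) kW × 5000 h × $0.08 = $0.00 + $80.4 = $80.4
mini PC: $347.39 + (18/1000) kW × 5000 h × $0.08 = $347.39 + $7.2 = $354.59
Saving = $80.4 − $354.59 = −$274.19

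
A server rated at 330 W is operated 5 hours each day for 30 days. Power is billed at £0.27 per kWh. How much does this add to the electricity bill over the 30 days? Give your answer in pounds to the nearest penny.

Runtime = 5 h/day × 30 days = 150 h
Energy = 0.33 kW × 150 h = 49.5 kWh
Cost = 49.5 kWh × £0.27/kWh = £13.37

£13.37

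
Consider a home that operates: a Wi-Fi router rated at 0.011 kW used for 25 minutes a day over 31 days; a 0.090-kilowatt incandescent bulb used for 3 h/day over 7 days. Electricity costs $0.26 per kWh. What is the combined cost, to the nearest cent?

$0.53

Wi-Fi router: Runtime = 25 min × 31 = 775 min = 12.916666… h
Wi-Fi router: 0.011 kW × 12.916666… h = 0.142083… kWh
incandescent bulb: Runtime = 3 h/day × 7 days = 21 h
incandescent bulb: 0.09 kW × 21 h = 1.89 kWh
Total energy = 2.032083… kWh
Cost = 2.032083… × $0.26 = $0.53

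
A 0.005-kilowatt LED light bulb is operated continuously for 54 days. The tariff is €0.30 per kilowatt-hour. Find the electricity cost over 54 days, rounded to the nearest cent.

€1.94

Runtime = 24 h × 54 = 1296 h
Energy = 0.005 kW × 1296 h = 6.48 kWh
Cost = 6.48 kWh × €0.30/kWh = €1.94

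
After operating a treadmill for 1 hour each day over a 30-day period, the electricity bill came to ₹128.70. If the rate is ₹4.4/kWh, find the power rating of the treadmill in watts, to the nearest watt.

975 W

Energy = ₹128.70 ÷ ₹4.4/kWh = 29.25 kWh
Runtime = 1 h/day × 30 days = 30 h
Power = 29.25 kWh ÷ 30 h = 0.975 kW = 975 W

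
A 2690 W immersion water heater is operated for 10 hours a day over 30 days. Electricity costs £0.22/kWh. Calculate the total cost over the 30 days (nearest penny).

£177.54

Runtime = 10 h/day × 30 days = 300 h
Energy = 2.69 kW × 300 h = 807 kWh
Cost = 807 kWh × £0.22/kWh = £177.54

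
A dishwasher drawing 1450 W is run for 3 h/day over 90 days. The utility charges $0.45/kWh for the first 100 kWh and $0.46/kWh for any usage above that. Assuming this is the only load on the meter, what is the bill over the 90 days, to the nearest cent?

$179.09

Runtime = 3 h/day × 90 days = 270 h
Energy = 1.45 kW × 270 h = 391.5 kWh
Tier 1 (0–100 kWh): 100 × $0.45 = $45
Above 100 kWh: 291.5 × $0.46 = $134.09
Bill = $179.09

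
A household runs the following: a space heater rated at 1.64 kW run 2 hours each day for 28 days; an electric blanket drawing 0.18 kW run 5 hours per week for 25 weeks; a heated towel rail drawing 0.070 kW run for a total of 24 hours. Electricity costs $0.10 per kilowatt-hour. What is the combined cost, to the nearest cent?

space heater: Runtime = 2 h/day × 28 days = 56 h
space heater: 1.64 kW × 56 h = 91.84 kWh
electric blanket: Runtime = 5 h/week × 25 weeks = 125 h
electric blanket: 0.18 kW × 125 h = 22.5 kWh
heated towel rail: 0.07 kW × 24 h = 1.68 kWh
Total energy = 116.02 kWh
Cost = 116.02 × $0.10 = $11.60

$11.60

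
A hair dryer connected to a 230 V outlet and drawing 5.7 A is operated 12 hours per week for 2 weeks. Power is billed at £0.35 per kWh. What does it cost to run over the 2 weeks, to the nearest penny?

£11.01

Power = 5.7 A × 230 V = 1311 W = 1.311 kW
Runtime = 12 h/week × 2 weeks = 24 h
Energy = 1.311 kW × 24 h = 31.464 kWh
Cost = 31.464 kWh × £0.35/kWh = £11.01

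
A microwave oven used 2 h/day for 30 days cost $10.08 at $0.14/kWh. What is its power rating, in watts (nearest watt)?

Energy = $10.08 ÷ $0.14/kWh = 72 kWh
Runtime = 2 h/day × 30 days = 60 h
Power = 72 kWh ÷ 60 h = 1.2 kW = 1200 W

1200 W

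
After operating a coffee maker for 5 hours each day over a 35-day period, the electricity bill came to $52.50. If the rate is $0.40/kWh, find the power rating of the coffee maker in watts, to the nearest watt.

Energy = $52.50 ÷ $0.40/kWh = 131.25 kWh
Runtime = 5 h/day × 35 days = 175 h
Power = 131.25 kWh ÷ 175 h = 0.75 kW = 750 W

750 W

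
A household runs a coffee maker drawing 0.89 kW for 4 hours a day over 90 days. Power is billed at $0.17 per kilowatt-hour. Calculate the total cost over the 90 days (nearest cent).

$54.47

Runtime = 4 h/day × 90 days = 360 h
Energy = 0.89 kW × 360 h = 320.4 kWh
Cost = 320.4 kWh × $0.17/kWh = $54.47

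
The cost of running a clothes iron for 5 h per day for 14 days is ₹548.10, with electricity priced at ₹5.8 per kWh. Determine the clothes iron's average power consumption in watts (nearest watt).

Energy = ₹548.10 ÷ ₹5.8/kWh = 94.5 kWh
Runtime = 5 h/day × 14 days = 70 h
Power = 94.5 kWh ÷ 70 h = 1.35 kW = 1350 W

1350 W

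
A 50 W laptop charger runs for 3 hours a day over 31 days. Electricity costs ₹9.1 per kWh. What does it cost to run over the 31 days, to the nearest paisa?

₹42.32

Runtime = 3 h/day × 31 days = 93 h
Energy = 0.05 kW × 93 h = 4.65 kWh
Cost = 4.65 kWh × ₹9.1/kWh = ₹42.32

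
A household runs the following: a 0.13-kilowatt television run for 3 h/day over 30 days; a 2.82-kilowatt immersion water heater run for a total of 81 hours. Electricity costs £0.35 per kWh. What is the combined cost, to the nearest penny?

£84.04

television: Runtime = 3 h/day × 30 days = 90 h
television: 0.13 kW × 90 h = 11.7 kWh
immersion water heater: 2.82 kW × 81 h = 228.42 kWh
Total energy = 240.12 kWh
Cost = 240.12 × £0.35 = £84.04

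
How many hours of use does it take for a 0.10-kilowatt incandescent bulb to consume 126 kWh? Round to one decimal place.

Hours = 126 kWh ÷ 0.1 kW = 1260.0 h

1260.0 h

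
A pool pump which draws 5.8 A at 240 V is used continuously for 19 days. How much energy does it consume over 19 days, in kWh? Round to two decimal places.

634.75 kWh

Power = 5.8 A × 240 V = 1392 W = 1.392 kW
Runtime = 24 h × 19 = 456 h
Energy = 1.392 kW × 456 h = 634.752 kWh ≈ 634.75 kWh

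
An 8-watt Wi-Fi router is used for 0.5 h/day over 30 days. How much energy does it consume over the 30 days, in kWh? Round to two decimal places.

Runtime = 0.5 h/day × 30 days = 15 h
Energy = 0.008 kW × 15 h = 0.12 kWh

0.12 kWh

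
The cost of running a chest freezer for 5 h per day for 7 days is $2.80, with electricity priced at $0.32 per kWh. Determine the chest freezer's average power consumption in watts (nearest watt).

Energy = $2.80 ÷ $0.32/kWh = 8.75 kWh
Runtime = 5 h/day × 7 days = 35 h
Power = 8.75 kWh ÷ 35 h = 0.25 kW = 250 W

250 W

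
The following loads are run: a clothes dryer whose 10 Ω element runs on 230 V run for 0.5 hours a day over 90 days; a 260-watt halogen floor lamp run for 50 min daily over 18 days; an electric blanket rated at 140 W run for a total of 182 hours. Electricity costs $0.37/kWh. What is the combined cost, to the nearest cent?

clothes dryer: Power = V²/R = 230²/10 = 5290 W = 5.29 kW
clothes dryer: Runtime = 0.5 h/day × 90 days = 45 h
clothes dryer: 5.29 kW × 45 h = 238.05 kWh
halogen floor lamp: Runtime = 50 min × 18 = 900 min = 15 h
halogen floor lamp: 0.26 kW × 15 h = 3.9 kWh
electric blanket: 0.14 kW × 182 h = 25.48 kWh
Total energy = 267.43 kWh
Cost = 267.43 × $0.37 = $98.95

$98.95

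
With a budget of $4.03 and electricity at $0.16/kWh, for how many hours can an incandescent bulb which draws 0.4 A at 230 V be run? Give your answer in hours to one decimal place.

273.8 h

Power = 0.4 A × 230 V = 92 W = 0.092 kW
Energy available = $4.03 ÷ $0.16/kWh = 25.1875 kWh
Hours = 25.1875 kWh ÷ 0.092 kW = 273.8 h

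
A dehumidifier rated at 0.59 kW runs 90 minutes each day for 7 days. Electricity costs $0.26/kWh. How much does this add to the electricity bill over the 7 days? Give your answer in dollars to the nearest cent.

$1.61

Runtime = 90 min × 7 = 630 min = 10.5 h
Energy = 0.59 kW × 10.5 h = 6.195 kWh
Cost = 6.195 kWh × $0.26/kWh = $1.61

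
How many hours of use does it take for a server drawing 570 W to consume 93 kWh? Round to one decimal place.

163.2 h

Hours = 93 kWh ÷ 0.57 kW = 163.2 h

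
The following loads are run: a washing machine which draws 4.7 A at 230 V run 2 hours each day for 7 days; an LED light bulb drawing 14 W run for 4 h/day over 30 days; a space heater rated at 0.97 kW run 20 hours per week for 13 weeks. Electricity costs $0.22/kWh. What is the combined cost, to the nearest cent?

$59.18

washing machine: Power = 4.7 A × 230 V = 1081 W = 1.081 kW
washing machine: Runtime = 2 h/day × 7 days = 14 h
washing machine: 1.081 kW × 14 h = 15.134 kWh
LED light bulb: Runtime = 4 h/day × 30 days = 120 h
LED light bulb: 0.014 kW × 120 h = 1.68 kWh
space heater: Runtime = 20 h/week × 13 weeks = 260 h
space heater: 0.97 kW × 260 h = 252.2 kWh
Total energy = 269.014 kWh
Cost = 269.014 × $0.22 = $59.18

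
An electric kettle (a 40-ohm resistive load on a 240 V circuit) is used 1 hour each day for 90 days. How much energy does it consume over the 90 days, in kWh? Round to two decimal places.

129.60 kWh

Power = V²/R = 240²/40 = 1440 W = 1.44 kW
Runtime = 1 h/day × 90 days = 90 h
Energy = 1.44 kW × 90 h = 129.6 kWh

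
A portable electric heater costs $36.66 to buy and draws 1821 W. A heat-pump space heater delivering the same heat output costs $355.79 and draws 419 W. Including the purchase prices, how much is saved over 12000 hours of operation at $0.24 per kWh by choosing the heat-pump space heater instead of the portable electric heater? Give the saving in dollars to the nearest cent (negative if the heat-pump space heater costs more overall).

portable electric heater: $36.66 + (1821/1000) kW × 12000 h × $0.24 = $36.66 + $5244.48 = $5281.14
heat-pump space heater: $355.79 + (419/1000) kW × 12000 h × $0.24 = $355.79 + $1206.72 = $1562.51
Saving = $5281.14 − $1562.51 = $3718.63

$3718.63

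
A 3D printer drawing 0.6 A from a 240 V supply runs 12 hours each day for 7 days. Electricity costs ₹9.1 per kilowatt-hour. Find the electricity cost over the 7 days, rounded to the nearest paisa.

₹110.07

Power = 0.6 A × 240 V = 144 W = 0.144 kW
Runtime = 12 h/day × 7 days = 84 h
Energy = 0.144 kW × 84 h = 12.096 kWh
Cost = 12.096 kWh × ₹9.1/kWh = ₹110.07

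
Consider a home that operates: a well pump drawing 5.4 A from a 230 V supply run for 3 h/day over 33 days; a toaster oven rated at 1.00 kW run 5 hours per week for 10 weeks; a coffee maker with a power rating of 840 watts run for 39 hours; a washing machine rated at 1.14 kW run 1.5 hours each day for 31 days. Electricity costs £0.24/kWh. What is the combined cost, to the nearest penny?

£62.09

well pump: Power = 5.4 A × 230 V = 1242 W = 1.242 kW
well pump: Runtime = 3 h/day × 33 days = 99 h
well pump: 1.242 kW × 99 h = 122.958 kWh
toaster oven: Runtime = 5 h/week × 10 weeks = 50 h
toaster oven: 1 kW × 50 h = 50 kWh
coffee maker: 0.84 kW × 39 h = 32.76 kWh
washing machine: Runtime = 1.5 h/day × 31 days = 46.5 h
washing machine: 1.14 kW × 46.5 h = 53.01 kWh
Total energy = 258.728 kWh
Cost = 258.728 × £0.24 = £62.09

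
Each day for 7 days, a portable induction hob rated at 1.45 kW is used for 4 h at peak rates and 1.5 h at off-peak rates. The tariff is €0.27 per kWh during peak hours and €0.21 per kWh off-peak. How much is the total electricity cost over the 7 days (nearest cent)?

€14.16

Peak energy = 1.45 kW × 4 h × 7 = 40.6 kWh
Off-peak energy = 1.45 kW × 1.5 h × 7 = 15.225 kWh
Cost = 40.6 × €0.27 + 15.225 × €0.21 = €10.962 + €3.19725 = €14.16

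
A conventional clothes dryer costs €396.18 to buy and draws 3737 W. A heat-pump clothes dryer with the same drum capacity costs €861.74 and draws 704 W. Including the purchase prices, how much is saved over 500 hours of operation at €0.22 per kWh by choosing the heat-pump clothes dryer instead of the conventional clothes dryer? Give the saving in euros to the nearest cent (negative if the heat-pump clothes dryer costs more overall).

-€131.93

conventional clothes dryer: €396.18 + (3737/1000) kW × 500 h × €0.22 = €396.18 + €411.07 = €807.25
heat-pump clothes dryer: €861.74 + (704/1000) kW × 500 h × €0.22 = €861.74 + €77.44 = €939.18
Saving = €807.25 − €939.18 = −€131.93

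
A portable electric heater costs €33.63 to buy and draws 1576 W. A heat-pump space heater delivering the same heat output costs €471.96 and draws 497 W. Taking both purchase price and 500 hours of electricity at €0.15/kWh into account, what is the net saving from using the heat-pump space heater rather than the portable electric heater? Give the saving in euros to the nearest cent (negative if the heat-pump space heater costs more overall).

portable electric heater: €33.63 + (1576/1000) kW × 500 h × €0.15 = €33.63 + €118.2 = €151.83
heat-pump space heater: €471.96 + (497/1000) kW × 500 h × €0.15 = €471.96 + €37.275 = €509.235
Saving = €151.83 − €509.235 = −€357.405 → -€357.41

-€357.41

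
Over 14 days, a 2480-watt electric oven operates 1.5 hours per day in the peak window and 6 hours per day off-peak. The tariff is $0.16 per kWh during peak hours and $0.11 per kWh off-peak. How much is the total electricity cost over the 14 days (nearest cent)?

Peak energy = 2.48 kW × 1.5 h × 14 = 52.08 kWh
Off-peak energy = 2.48 kW × 6 h × 14 = 208.32 kWh
Cost = 52.08 × $0.16 + 208.32 × $0.11 = $8.3328 + $22.9152 = $31.25

$31.25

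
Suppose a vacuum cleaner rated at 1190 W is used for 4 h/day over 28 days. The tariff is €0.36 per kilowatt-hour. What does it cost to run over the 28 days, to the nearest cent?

€47.98

Runtime = 4 h/day × 28 days = 112 h
Energy = 1.19 kW × 112 h = 133.28 kWh
Cost = 133.28 kWh × €0.36/kWh = €47.98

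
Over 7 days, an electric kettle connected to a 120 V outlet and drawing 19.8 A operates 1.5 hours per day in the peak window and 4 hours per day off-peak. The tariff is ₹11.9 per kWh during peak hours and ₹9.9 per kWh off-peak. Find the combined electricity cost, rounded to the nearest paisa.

Power = 19.8 A × 120 V = 2376 W = 2.376 kW
Peak energy = 2.376 kW × 1.5 h × 7 = 24.948 kWh
Off-peak energy = 2.376 kW × 4 h × 7 = 66.528 kWh
Cost = 24.948 × ₹11.9 + 66.528 × ₹9.9 = ₹296.8812 + ₹658.6272 = ₹955.51

₹955.51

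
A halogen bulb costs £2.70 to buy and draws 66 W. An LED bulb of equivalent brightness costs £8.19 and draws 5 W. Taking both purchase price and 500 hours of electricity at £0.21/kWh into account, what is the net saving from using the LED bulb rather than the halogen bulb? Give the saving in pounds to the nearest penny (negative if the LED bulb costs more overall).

£0.92

halogen bulb: £2.70 + (66/1000) kW × 500 h × £0.21 = £2.70 + £6.93 = £9.63
LED bulb: £8.19 + (5/1000) kW × 500 h × £0.21 = £8.19 + £0.525 = £8.715
Saving = £9.63 − £8.715 = £0.915 → £0.92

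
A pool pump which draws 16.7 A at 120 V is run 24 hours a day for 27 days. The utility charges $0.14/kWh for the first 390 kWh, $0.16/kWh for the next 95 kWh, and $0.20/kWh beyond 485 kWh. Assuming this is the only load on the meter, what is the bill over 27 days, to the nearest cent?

Power = 16.7 A × 120 V = 2004 W = 2.004 kW
Runtime = 24 h × 27 = 648 h
Energy = 2.004 kW × 648 h = 1298.592 kWh
Tier 1 (0–390 kWh): 390 × $0.14 = $54.6
Tier 2 (390–485 kWh): 95 × $0.16 = $15.2
Above 485 kWh: 813.592 × $0.20 = $162.7184
Bill = $232.52

$232.52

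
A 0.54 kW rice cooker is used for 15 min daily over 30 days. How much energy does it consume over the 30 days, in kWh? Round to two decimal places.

Runtime = 15 min × 30 = 450 min = 7.5 h
Energy = 0.54 kW × 7.5 h = 4.05 kWh

4.05 kWh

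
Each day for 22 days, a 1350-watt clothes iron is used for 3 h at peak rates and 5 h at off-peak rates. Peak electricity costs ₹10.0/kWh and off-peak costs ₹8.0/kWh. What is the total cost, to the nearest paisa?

Peak energy = 1.35 kW × 3 h × 22 = 89.1 kWh
Off-peak energy = 1.35 kW × 5 h × 22 = 148.5 kWh
Cost = 89.1 × ₹10.0 + 148.5 × ₹8.0 = ₹891 + ₹1188 = ₹2079.00

₹2079.00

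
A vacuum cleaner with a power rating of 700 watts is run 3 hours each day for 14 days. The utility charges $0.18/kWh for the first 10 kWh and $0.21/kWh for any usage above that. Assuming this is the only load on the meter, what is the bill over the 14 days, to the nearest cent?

$5.87

Runtime = 3 h/day × 14 days = 42 h
Energy = 0.7 kW × 42 h = 29.4 kWh
Tier 1 (0–10 kWh): 10 × $0.18 = $1.8
Above 10 kWh: 19.4 × $0.21 = $4.074
Bill = $5.87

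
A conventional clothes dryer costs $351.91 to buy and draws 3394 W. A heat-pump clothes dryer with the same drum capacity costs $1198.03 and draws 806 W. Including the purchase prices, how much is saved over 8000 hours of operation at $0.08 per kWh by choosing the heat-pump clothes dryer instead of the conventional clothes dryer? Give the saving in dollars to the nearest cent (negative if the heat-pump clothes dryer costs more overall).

$810.20

conventional clothes dryer: $351.91 + (3394/1000) kW × 8000 h × $0.08 = $351.91 + $2172.16 = $2524.07
heat-pump clothes dryer: $1198.03 + (806/1000) kW × 8000 h × $0.08 = $1198.03 + $515.84 = $1713.87
Saving = $2524.07 − $1713.87 = $810.2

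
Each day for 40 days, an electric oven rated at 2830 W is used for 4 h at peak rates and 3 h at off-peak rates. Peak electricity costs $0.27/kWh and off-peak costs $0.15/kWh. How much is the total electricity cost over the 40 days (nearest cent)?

$173.20

Peak energy = 2.83 kW × 4 h × 40 = 452.8 kWh
Off-peak energy = 2.83 kW × 3 h × 40 = 339.6 kWh
Cost = 452.8 × $0.27 + 339.6 × $0.15 = $122.256 + $50.94 = $173.20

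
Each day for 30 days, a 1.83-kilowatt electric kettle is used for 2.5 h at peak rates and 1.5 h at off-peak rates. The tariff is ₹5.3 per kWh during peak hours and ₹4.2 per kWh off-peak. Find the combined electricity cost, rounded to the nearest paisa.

₹1073.30

Peak energy = 1.83 kW × 2.5 h × 30 = 137.25 kWh
Off-peak energy = 1.83 kW × 1.5 h × 30 = 82.35 kWh
Cost = 137.25 × ₹5.3 + 82.35 × ₹4.2 = ₹727.425 + ₹345.87 = ₹1073.30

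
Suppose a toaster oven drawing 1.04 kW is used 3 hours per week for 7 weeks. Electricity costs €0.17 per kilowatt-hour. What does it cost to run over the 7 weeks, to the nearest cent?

€3.71

Runtime = 3 h/week × 7 weeks = 21 h
Energy = 1.04 kW × 21 h = 21.84 kWh
Cost = 21.84 kWh × €0.17/kWh = €3.71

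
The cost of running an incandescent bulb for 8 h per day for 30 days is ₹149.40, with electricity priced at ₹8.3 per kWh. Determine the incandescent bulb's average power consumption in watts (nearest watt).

Energy = ₹149.40 ÷ ₹8.3/kWh = 18 kWh
Runtime = 8 h/day × 30 days = 240 h
Power = 18 kWh ÷ 240 h = 0.075 kW = 75 W

75 W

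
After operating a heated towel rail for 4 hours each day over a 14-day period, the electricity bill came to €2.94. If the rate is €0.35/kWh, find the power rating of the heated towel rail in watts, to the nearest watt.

Energy = €2.94 ÷ €0.35/kWh = 8.4 kWh
Runtime = 4 h/day × 14 days = 56 h
Power = 8.4 kWh ÷ 56 h = 0.15 kW = 150 W

150 W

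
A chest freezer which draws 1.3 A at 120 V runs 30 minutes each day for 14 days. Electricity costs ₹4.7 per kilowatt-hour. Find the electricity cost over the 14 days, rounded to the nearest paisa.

₹5.13

Power = 1.3 A × 120 V = 156 W = 0.156 kW
Runtime = 30 min × 14 = 420 min = 7 h
Energy = 0.156 kW × 7 h = 1.092 kWh
Cost = 1.092 kWh × ₹4.7/kWh = ₹5.13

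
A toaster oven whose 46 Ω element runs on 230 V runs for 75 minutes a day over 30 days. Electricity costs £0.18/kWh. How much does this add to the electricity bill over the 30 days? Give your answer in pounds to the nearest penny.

£7.76

Power = V²/R = 230²/46 = 1150 W = 1.15 kW
Runtime = 75 min × 30 = 2250 min = 37.5 h
Energy = 1.15 kW × 37.5 h = 43.125 kWh
Cost = 43.125 kWh × £0.18/kWh = £7.76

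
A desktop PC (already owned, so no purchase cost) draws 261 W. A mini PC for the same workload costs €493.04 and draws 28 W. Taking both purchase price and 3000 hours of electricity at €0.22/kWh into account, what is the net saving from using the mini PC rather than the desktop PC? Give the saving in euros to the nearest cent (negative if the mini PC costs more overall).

desktop PC: €0.00 + (261/1000) kW × 3000 h × €0.22 = €0.00 + €172.26 = €172.26
mini PC: €493.04 + (28/1000) kW × 3000 h × €0.22 = €493.04 + €18.48 = €511.52
Saving = €172.26 − €511.52 = −€339.26

-€339.26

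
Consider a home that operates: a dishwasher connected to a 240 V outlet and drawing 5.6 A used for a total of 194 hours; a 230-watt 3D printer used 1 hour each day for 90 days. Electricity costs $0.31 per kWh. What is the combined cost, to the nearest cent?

$87.25

dishwasher: Power = 5.6 A × 240 V = 1344 W = 1.344 kW
dishwasher: 1.344 kW × 194 h = 260.736 kWh
3D printer: Runtime = 1 h/day × 90 days = 90 h
3D printer: 0.23 kW × 90 h = 20.7 kWh
Total energy = 281.436 kWh
Cost = 281.436 × $0.31 = $87.25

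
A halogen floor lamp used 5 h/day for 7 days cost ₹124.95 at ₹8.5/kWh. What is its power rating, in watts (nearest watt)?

Energy = ₹124.95 ÷ ₹8.5/kWh = 14.7 kWh
Runtime = 5 h/day × 7 days = 35 h
Power = 14.7 kWh ÷ 35 h = 0.42 kW = 420 W

420 W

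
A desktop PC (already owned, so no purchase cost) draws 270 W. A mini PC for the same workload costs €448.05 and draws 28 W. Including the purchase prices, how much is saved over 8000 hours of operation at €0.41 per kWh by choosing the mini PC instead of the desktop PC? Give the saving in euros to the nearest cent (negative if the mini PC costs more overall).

€345.71

desktop PC: €0.00 + (270/1000) kW × 8000 h × €0.41 = €0.00 + €885.6 = €885.6
mini PC: €448.05 + (28/1000) kW × 8000 h × €0.41 = €448.05 + €91.84 = €539.89
Saving = €885.6 − €539.89 = €345.71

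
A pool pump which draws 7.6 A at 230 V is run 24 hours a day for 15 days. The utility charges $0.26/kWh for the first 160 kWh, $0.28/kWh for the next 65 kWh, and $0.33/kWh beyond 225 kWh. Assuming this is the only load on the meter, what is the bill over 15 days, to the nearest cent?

Power = 7.6 A × 230 V = 1748 W = 1.748 kW
Runtime = 24 h × 15 = 360 h
Energy = 1.748 kW × 360 h = 629.28 kWh
Tier 1 (0–160 kWh): 160 × $0.26 = $41.6
Tier 2 (160–225 kWh): 65 × $0.28 = $18.2
Above 225 kWh: 404.28 × $0.33 = $133.4124
Bill = $193.21

$193.21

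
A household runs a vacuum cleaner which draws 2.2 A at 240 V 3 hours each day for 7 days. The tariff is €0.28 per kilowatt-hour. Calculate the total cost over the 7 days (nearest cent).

€3.10

Power = 2.2 A × 240 V = 528 W = 0.528 kW
Runtime = 3 h/day × 7 days = 21 h
Energy = 0.528 kW × 21 h = 11.088 kWh
Cost = 11.088 kWh × €0.28/kWh = €3.10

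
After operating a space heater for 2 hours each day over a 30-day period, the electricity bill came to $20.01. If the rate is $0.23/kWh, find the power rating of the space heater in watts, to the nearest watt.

Energy = $20.01 ÷ $0.23/kWh = 87 kWh
Runtime = 2 h/day × 30 days = 60 h
Power = 87 kWh ÷ 60 h = 1.45 kW = 1450 W

1450 W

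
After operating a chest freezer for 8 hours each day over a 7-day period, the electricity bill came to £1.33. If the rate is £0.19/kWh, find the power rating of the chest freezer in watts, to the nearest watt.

Energy = £1.33 ÷ £0.19/kWh = 7 kWh
Runtime = 8 h/day × 7 days = 56 h
Power = 7 kWh ÷ 56 h = 0.125 kW = 125 W

125 W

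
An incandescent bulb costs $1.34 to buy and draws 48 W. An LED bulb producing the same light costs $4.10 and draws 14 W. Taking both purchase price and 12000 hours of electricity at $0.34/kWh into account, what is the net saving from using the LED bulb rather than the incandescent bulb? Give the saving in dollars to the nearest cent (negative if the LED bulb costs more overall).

incandescent bulb: $1.34 + (48/1000) kW × 12000 h × $0.34 = $1.34 + $195.84 = $197.18
LED bulb: $4.10 + (14/1000) kW × 12000 h × $0.34 = $4.10 + $57.12 = $61.22
Saving = $197.18 − $61.22 = $135.96

$135.96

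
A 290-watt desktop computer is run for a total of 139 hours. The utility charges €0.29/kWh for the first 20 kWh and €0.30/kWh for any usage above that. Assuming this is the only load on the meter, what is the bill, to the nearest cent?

€11.89

Energy = 0.29 kW × 139 h = 40.31 kWh
Tier 1 (0–20 kWh): 20 × €0.29 = €5.8
Above 20 kWh: 20.31 × €0.30 = €6.093
Bill = €11.89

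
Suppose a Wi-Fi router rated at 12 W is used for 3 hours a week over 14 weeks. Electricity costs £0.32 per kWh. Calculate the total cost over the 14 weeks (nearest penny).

Runtime = 3 h/week × 14 weeks = 42 h
Energy = 0.012 kW × 42 h = 0.504 kWh
Cost = 0.504 kWh × £0.32/kWh = £0.16

£0.16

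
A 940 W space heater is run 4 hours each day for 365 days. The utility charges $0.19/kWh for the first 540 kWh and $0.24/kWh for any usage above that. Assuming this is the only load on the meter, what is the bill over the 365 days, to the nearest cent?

$302.38

Runtime = 4 h/day × 365 days = 1460 h
Energy = 0.94 kW × 1460 h = 1372.4 kWh
Tier 1 (0–540 kWh): 540 × $0.19 = $102.6
Above 540 kWh: 832.4 × $0.24 = $199.776
Bill = $302.38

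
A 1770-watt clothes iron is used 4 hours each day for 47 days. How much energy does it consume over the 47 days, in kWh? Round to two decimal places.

Runtime = 4 h/day × 47 days = 188 h
Energy = 1.77 kW × 188 h = 332.76 kWh

332.76 kWh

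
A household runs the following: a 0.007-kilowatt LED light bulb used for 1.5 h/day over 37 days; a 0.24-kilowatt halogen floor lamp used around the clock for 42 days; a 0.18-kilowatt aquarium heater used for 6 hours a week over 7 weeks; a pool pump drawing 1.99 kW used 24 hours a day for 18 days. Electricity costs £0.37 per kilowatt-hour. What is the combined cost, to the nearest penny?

£410.53

LED light bulb: Runtime = 1.5 h/day × 37 days = 55.5 h
LED light bulb: 0.007 kW × 55.5 h = 0.3885 kWh
halogen floor lamp: Runtime = 24 h × 42 = 1008 h
halogen floor lamp: 0.24 kW × 1008 h = 241.92 kWh
aquarium heater: Runtime = 6 h/week × 7 weeks = 42 h
aquarium heater: 0.18 kW × 42 h = 7.56 kWh
pool pump: Runtime = 24 h × 18 = 432 h
pool pump: 1.99 kW × 432 h = 859.68 kWh
Total energy = 1109.5485 kWh
Cost = 1109.5485 × £0.37 = £410.53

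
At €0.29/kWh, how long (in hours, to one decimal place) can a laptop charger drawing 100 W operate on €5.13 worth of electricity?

176.9 h

Energy available = €5.13 ÷ €0.29/kWh = 17.6897 kWh
Hours = 17.6897 kWh ÷ 0.1 kW = 176.9 h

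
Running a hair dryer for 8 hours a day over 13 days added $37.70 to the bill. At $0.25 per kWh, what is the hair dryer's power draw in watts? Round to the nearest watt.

Energy = $37.70 ÷ $0.25/kWh = 150.8 kWh
Runtime = 8 h/day × 13 days = 104 h
Power = 150.8 kWh ÷ 104 h = 1.45 kW = 1450 W

1450 W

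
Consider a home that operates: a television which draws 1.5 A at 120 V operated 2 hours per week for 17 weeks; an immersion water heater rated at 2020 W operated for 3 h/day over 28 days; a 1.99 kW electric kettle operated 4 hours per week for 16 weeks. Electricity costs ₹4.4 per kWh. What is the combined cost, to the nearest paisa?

₹1333.90

television: Power = 1.5 A × 120 V = 180 W = 0.18 kW
television: Runtime = 2 h/week × 17 weeks = 34 h
television: 0.18 kW × 34 h = 6.12 kWh
immersion water heater: Runtime = 3 h/day × 28 days = 84 h
immersion water heater: 2.02 kW × 84 h = 169.68 kWh
electric kettle: Runtime = 4 h/week × 16 weeks = 64 h
electric kettle: 1.99 kW × 64 h = 127.36 kWh
Total energy = 303.16 kWh
Cost = 303.16 × ₹4.4 = ₹1333.90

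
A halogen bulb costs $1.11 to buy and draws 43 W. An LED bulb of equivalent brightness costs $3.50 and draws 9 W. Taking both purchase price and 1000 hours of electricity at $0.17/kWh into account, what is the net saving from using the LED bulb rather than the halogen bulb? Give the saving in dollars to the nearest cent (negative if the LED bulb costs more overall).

$3.39

halogen bulb: $1.11 + (43/1000) kW × 1000 h × $0.17 = $1.11 + $7.31 = $8.42
LED bulb: $3.50 + (9/1000) kW × 1000 h × $0.17 = $3.50 + $1.53 = $5.03
Saving = $8.42 − $5.03 = $3.39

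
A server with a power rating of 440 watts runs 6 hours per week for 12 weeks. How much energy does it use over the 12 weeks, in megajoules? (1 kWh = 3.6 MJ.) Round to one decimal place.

114.0 MJ

Runtime = 6 h/week × 12 weeks = 72 h
Energy = 0.44 kW × 72 h = 31.68 kWh
= 31.68 × 3.6 MJ = 114.0 MJ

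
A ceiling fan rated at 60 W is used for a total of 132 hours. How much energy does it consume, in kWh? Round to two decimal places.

Energy = 0.06 kW × 132 h = 7.92 kWh

7.92 kWh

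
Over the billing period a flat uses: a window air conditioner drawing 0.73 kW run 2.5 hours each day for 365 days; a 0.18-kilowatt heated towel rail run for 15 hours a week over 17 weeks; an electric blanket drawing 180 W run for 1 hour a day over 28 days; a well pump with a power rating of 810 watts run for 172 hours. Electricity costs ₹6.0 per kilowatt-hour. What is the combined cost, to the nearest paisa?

window air conditioner: Runtime = 2.5 h/day × 365 days = 912.5 h
window air conditioner: 0.73 kW × 912.5 h = 666.125 kWh
heated towel rail: Runtime = 15 h/week × 17 weeks = 255 h
heated towel rail: 0.18 kW × 255 h = 45.9 kWh
electric blanket: Runtime = 1 h/day × 28 days = 28 h
electric blanket: 0.18 kW × 28 h = 5.04 kWh
well pump: 0.81 kW × 172 h = 139.32 kWh
Total energy = 856.385 kWh
Cost = 856.385 × ₹6.0 = ₹5138.31

₹5138.31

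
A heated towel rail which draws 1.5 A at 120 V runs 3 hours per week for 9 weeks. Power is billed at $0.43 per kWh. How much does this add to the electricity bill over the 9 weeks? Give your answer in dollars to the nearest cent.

$2.09

Power = 1.5 A × 120 V = 180 W = 0.18 kW
Runtime = 3 h/week × 9 weeks = 27 h
Energy = 0.18 kW × 27 h = 4.86 kWh
Cost = 4.86 kWh × $0.43/kWh = $2.09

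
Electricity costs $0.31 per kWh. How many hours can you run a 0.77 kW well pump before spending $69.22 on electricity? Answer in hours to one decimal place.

290.0 h

Energy available = $69.22 ÷ $0.31/kWh = 223.2903 kWh
Hours = 223.2903 kWh ÷ 0.77 kW = 290.0 h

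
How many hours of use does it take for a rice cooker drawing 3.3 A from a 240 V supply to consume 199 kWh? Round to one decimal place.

251.3 h

Power = 3.3 A × 240 V = 792 W = 0.792 kW
Hours = 199 kWh ÷ 0.792 kW = 251.3 h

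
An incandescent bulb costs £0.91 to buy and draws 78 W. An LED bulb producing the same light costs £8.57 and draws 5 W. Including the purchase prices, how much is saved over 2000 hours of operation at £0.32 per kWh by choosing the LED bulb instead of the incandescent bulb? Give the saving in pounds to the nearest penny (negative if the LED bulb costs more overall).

incandescent bulb: £0.91 + (78/1000) kW × 2000 h × £0.32 = £0.91 + £49.92 = £50.83
LED bulb: £8.57 + (5/1000) kW × 2000 h × £0.32 = £8.57 + £3.2 = £11.77
Saving = £50.83 − £11.77 = £39.06

£39.06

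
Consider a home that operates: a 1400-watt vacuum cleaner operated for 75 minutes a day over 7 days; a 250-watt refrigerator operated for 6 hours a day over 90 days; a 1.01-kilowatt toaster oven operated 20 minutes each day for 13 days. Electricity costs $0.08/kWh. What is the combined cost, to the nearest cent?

$12.13

vacuum cleaner: Runtime = 75 min × 7 = 525 min = 8.75 h
vacuum cleaner: 1.4 kW × 8.75 h = 12.25 kWh
refrigerator: Runtime = 6 h/day × 90 days = 540 h
refrigerator: 0.25 kW × 540 h = 135 kWh
toaster oven: Runtime = 20 min × 13 = 260 min = 4.333333… h
toaster oven: 1.01 kW × 4.333333… h = 4.376666… kWh
Total energy = 151.626666… kWh
Cost = 151.626666… × $0.08 = $12.13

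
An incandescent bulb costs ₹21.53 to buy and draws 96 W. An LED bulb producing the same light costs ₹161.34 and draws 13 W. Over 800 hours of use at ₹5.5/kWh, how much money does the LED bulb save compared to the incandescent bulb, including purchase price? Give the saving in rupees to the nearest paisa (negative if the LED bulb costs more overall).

incandescent bulb: ₹21.53 + (96/1000) kW × 800 h × ₹5.5 = ₹21.53 + ₹422.4 = ₹443.93
LED bulb: ₹161.34 + (13/1000) kW × 800 h × ₹5.5 = ₹161.34 + ₹57.2 = ₹218.54
Saving = ₹443.93 − ₹218.54 = ₹225.39

₹225.39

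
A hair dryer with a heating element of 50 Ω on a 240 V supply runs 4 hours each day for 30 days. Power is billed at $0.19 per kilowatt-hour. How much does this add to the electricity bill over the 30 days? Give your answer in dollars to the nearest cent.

$26.27

Power = V²/R = 240²/50 = 1152 W = 1.152 kW
Runtime = 4 h/day × 30 days = 120 h
Energy = 1.152 kW × 120 h = 138.24 kWh
Cost = 138.24 kWh × $0.19/kWh = $26.27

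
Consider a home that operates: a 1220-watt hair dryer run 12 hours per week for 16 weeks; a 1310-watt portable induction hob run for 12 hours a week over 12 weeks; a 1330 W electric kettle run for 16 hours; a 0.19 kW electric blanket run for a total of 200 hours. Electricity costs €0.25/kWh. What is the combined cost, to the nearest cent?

hair dryer: Runtime = 12 h/week × 16 weeks = 192 h
hair dryer: 1.22 kW × 192 h = 234.24 kWh
portable induction hob: Runtime = 12 h/week × 12 weeks = 144 h
portable induction hob: 1.31 kW × 144 h = 188.64 kWh
electric kettle: 1.33 kW × 16 h = 21.28 kWh
electric blanket: 0.19 kW × 200 h = 38 kWh
Total energy = 482.16 kWh
Cost = 482.16 × €0.25 = €120.54

€120.54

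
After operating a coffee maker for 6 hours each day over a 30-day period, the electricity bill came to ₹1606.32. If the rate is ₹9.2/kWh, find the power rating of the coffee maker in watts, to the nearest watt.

970 W

Energy = ₹1606.32 ÷ ₹9.2/kWh = 174.6 kWh
Runtime = 6 h/day × 30 days = 180 h
Power = 174.6 kWh ÷ 180 h = 0.97 kW = 970 W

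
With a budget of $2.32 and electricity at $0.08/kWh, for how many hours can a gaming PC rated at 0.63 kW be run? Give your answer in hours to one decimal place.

Energy available = $2.32 ÷ $0.08/kWh = 29 kWh
Hours = 29 kWh ÷ 0.63 kW = 46.0 h

46.0 h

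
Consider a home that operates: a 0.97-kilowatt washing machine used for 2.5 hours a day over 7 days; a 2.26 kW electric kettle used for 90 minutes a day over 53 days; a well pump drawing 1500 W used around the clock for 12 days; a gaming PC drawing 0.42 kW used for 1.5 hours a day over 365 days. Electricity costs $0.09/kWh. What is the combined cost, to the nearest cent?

$77.27

washing machine: Runtime = 2.5 h/day × 7 days = 17.5 h
washing machine: 0.97 kW × 17.5 h = 16.975 kWh
electric kettle: Runtime = 90 min × 53 = 4770 min = 79.5 h
electric kettle: 2.26 kW × 79.5 h = 179.67 kWh
well pump: Runtime = 24 h × 12 = 288 h
well pump: 1.5 kW × 288 h = 432 kWh
gaming PC: Runtime = 1.5 h/day × 365 days = 547.5 h
gaming PC: 0.42 kW × 547.5 h = 229.95 kWh
Total energy = 858.595 kWh
Cost = 858.595 × $0.09 = $77.27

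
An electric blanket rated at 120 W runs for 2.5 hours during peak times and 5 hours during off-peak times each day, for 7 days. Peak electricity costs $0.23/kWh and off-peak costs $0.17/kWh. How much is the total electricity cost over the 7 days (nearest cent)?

Peak energy = 0.12 kW × 2.5 h × 7 = 2.1 kWh
Off-peak energy = 0.12 kW × 5 h × 7 = 4.2 kWh
Cost = 2.1 × $0.23 + 4.2 × $0.17 = $0.483 + $0.714 = $1.20

$1.20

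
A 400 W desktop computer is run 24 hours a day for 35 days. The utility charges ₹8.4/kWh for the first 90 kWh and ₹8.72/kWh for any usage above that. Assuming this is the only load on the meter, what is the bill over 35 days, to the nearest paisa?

Runtime = 24 h × 35 = 840 h
Energy = 0.4 kW × 840 h = 336 kWh
Tier 1 (0–90 kWh): 90 × ₹8.4 = ₹756
Above 90 kWh: 246 × ₹8.72 = ₹2145.12
Bill = ₹2901.12

₹2901.12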